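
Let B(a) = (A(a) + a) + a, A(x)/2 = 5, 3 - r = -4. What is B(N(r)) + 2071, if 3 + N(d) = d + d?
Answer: 2103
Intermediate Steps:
r = 7 (r = 3 - 1*(-4) = 3 + 4 = 7)
N(d) = -3 + 2*d (N(d) = -3 + (d + d) = -3 + 2*d)
A(x) = 10 (A(x) = 2*5 = 10)
B(a) = 10 + 2*a (B(a) = (10 + a) + a = 10 + 2*a)
B(N(r)) + 2071 = (10 + 2*(-3 + 2*7)) + 2071 = (10 + 2*(-3 + 14)) + 2071 = (10 + 2*11) + 2071 = (10 + 22) + 2071 = 32 + 2071 = 2103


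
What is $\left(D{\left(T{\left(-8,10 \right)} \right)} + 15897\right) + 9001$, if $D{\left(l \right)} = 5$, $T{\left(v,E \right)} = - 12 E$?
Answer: $24903$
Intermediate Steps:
$\left(D{\left(T{\left(-8,10 \right)} \right)} + 15897\right) + 9001 = \left(5 + 15897\right) + 9001 = 15902 + 9001 = 24903$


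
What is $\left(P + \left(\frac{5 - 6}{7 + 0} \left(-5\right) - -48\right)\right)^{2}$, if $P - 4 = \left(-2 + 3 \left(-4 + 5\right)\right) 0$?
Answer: $\frac{136161}{49} \approx 2778.8$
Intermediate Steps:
$P = 4$ ($P = 4 + \left(-2 + 3 \left(-4 + 5\right)\right) 0 = 4 + \left(-2 + 3 \cdot 1\right) 0 = 4 + \left(-2 + 3\right) 0 = 4 + 1 \cdot 0 = 4 + 0 = 4$)
$\left(P + \left(\frac{5 - 6}{7 + 0} \left(-5\right) - -48\right)\right)^{2} = \left(4 + \left(\frac{5 - 6}{7 + 0} \left(-5\right) - -48\right)\right)^{2} = \left(4 + \left(- \frac{1}{7} \left(-5\right) + 48\right)\right)^{2} = \left(4 + \left(\left(-1\right) \frac{1}{7} \left(-5\right) + 48\right)\right)^{2} = \left(4 + \left(\left(- \frac{1}{7}\right) \left(-5\right) + 48\right)\right)^{2} = \left(4 + \left(\frac{5}{7} + 48\right)\right)^{2} = \left(4 + \frac{341}{7}\right)^{2} = \left(\frac{369}{7}\right)^{2} = \frac{136161}{49}$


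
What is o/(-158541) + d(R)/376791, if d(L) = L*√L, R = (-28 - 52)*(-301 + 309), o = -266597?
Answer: 266597/158541 - 5120*I*√10/376791 ≈ 1.6816 - 0.04297*I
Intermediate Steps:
R = -640 (R = -80*8 = -640)
d(L) = L^(3/2)
o/(-158541) + d(R)/376791 = -266597/(-158541) + (-640)^(3/2)/376791 = -266597*(-1/158541) - 5120*I*√10*(1/376791) = 266597/158541 - 5120*I*√10/376791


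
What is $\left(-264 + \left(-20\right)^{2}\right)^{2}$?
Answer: $18496$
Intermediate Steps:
$\left(-264 + \left(-20\right)^{2}\right)^{2} = \left(-264 + 400\right)^{2} = 136^{2} = 18496$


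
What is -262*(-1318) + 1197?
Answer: 346513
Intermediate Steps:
-262*(-1318) + 1197 = 345316 + 1197 = 346513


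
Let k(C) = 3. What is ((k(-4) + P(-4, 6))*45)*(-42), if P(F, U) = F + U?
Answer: -9450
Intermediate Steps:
((k(-4) + P(-4, 6))*45)*(-42) = ((3 + (-4 + 6))*45)*(-42) = ((3 + 2)*45)*(-42) = (5*45)*(-42) = 225*(-42) = -9450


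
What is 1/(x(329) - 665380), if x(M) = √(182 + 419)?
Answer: -665380/442730543799 - √601/442730543799 ≈ -1.5030e-6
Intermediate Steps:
x(M) = √601
1/(x(329) - 665380) = 1/(√601 - 665380) = 1/(-665380 + √601)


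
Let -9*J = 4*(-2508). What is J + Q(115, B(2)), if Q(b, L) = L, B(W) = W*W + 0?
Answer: 3356/3 ≈ 1118.7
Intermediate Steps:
B(W) = W**2 (B(W) = W**2 + 0 = W**2)
J = 3344/3 (J = -4*(-2508)/9 = -1/9*(-10032) = 3344/3 ≈ 1114.7)
J + Q(115, B(2)) = 3344/3 + 2**2 = 3344/3 + 4 = 3356/3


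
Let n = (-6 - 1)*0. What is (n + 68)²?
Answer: 4624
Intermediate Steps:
n = 0 (n = -7*0 = 0)
(n + 68)² = (0 + 68)² = 68² = 4624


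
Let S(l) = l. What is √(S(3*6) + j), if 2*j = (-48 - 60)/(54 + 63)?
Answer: 2*√741/13 ≈ 4.1879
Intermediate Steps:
j = -6/13 (j = ((-48 - 60)/(54 + 63))/2 = (-108/117)/2 = (-108*1/117)/2 = (½)*(-12/13) = -6/13 ≈ -0.46154)
√(S(3*6) + j) = √(3*6 - 6/13) = √(18 - 6/13) = √(228/13) = 2*√741/13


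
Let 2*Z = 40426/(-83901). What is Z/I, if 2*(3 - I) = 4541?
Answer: 40426/380491035 ≈ 0.00010625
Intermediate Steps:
I = -4535/2 (I = 3 - ½*4541 = 3 - 4541/2 = -4535/2 ≈ -2267.5)
Z = -20213/83901 (Z = (40426/(-83901))/2 = (40426*(-1/83901))/2 = (½)*(-40426/83901) = -20213/83901 ≈ -0.24091)
Z/I = -20213/(83901*(-4535/2)) = -20213/83901*(-2/4535) = 40426/380491035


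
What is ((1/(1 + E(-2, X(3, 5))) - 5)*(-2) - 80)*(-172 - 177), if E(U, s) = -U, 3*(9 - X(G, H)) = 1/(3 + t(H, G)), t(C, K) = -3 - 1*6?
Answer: 73988/3 ≈ 24663.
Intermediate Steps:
t(C, K) = -9 (t(C, K) = -3 - 6 = -9)
X(G, H) = 163/18 (X(G, H) = 9 - 1/(3*(3 - 9)) = 9 - ⅓/(-6) = 9 - ⅓*(-⅙) = 9 + 1/18 = 163/18)
((1/(1 + E(-2, X(3, 5))) - 5)*(-2) - 80)*(-172 - 177) = ((1/(1 - 1*(-2)) - 5)*(-2) - 80)*(-172 - 177) = ((1/(1 + 2) - 5)*(-2) - 80)*(-349) = ((1/3 - 5)*(-2) - 80)*(-349) = ((⅓ - 5)*(-2) - 80)*(-349) = (-14/3*(-2) - 80)*(-349) = (28/3 - 80)*(-349) = -212/3*(-349) = 73988/3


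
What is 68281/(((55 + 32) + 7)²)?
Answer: 68281/8836 ≈ 7.7276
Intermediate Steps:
68281/(((55 + 32) + 7)²) = 68281/((87 + 7)²) = 68281/(94²) = 68281/8836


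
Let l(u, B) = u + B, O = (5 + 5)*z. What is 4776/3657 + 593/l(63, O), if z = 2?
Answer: 855003/101177 ≈ 8.4506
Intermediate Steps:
O = 20 (O = (5 + 5)*2 = 10*2 = 20)
l(u, B) = B + u
4776/3657 + 593/l(63, O) = 4776/3657 + 593/(20 + 63) = 4776*(1/3657) + 593/83 = 1592/1219 + 593*(1/83) = 1592/1219 + 593/83 = 855003/101177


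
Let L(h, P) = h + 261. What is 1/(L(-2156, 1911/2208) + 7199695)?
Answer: 1/7197800 ≈ 1.3893e-7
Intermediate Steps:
L(h, P) = 261 + h
1/(L(-2156, 1911/2208) + 7199695) = 1/((261 - 2156) + 7199695) = 1/(-1895 + 7199695) = 1/7197800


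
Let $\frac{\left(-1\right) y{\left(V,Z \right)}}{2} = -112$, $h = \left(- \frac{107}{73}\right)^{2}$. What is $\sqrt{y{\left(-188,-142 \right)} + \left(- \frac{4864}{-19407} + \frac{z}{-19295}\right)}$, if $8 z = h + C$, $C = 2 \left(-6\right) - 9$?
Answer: $\frac{\sqrt{26810566531173762960090}}{10934175498} \approx 14.975$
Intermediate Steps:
$C = -21$ ($C = -12 - 9 = -21$)
$h = \frac{11449}{5329}$ ($h = \left(\left(-107\right) \frac{1}{73}\right)^{2} = \left(- \frac{107}{73}\right)^{2} = \frac{11449}{5329} \approx 2.1484$)
$y{\left(V,Z \right)} = 224$ ($y{\left(V,Z \right)} = \left(-2\right) \left(-112\right) = 224$)
$z = - \frac{25115}{10658}$ ($z = \frac{\frac{11449}{5329} - 21}{8} = \frac{1}{8} \left(- \frac{100460}{5329}\right) = - \frac{25115}{10658} \approx -2.3564$)
$\sqrt{y{\left(-188,-142 \right)} + \left(- \frac{4864}{-19407} + \frac{z}{-19295}\right)} = \sqrt{224 - \left(- \frac{5023}{41129222} - \frac{4864}{19407}\right)} = \sqrt{224 - - \frac{200150017169}{798194811354}} = \sqrt{224 + \left(\frac{4864}{19407} + \frac{5023}{41129222}\right)} = \sqrt{224 + \frac{200150017169}{798194811354}} = \sqrt{\frac{178995787760465}{798194811354}} = \frac{\sqrt{26810566531173762960090}}{10934175498}$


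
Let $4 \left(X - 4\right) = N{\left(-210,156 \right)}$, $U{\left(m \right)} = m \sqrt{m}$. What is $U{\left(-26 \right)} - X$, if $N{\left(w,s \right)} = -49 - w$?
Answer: $- \frac{177}{4} - 26 i \sqrt{26} \approx -44.25 - 132.57 i$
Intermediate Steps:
$U{\left(m \right)} = m^{\frac{3}{2}}$
$X = \frac{177}{4}$ ($X = 4 + \frac{-49 - -210}{4} = 4 + \frac{-49 + 210}{4} = 4 + \frac{1}{4} \cdot 161 = 4 + \frac{161}{4} = \frac{177}{4} \approx 44.25$)
$U{\left(-26 \right)} - X = \left(-26\right)^{\frac{3}{2}} - \frac{177}{4} = - 26 i \sqrt{26} - \frac{177}{4} = - \frac{177}{4} - 26 i \sqrt{26}$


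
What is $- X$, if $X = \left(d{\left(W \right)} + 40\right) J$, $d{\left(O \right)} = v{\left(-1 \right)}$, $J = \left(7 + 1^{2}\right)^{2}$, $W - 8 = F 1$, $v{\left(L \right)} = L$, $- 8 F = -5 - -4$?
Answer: $-2496$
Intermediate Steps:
$F = \frac{1}{8}$ ($F = - \frac{-5 - -4}{8} = - \frac{-5 + 4}{8} = \left(- \frac{1}{8}\right) \left(-1\right) = \frac{1}{8} \approx 0.125$)
$W = \frac{65}{8}$ ($W = 8 + \frac{1}{8} \cdot 1 = 8 + \frac{1}{8} = \frac{65}{8} \approx 8.125$)
$J = 64$ ($J = \left(7 + 1\right)^{2} = 8^{2} = 64$)
$d{\left(O \right)} = -1$
$X = 2496$ ($X = \left(-1 + 40\right) 64 = 39 \cdot 64 = 2496$)
$- X = \left(-1\right) 2496 = -2496$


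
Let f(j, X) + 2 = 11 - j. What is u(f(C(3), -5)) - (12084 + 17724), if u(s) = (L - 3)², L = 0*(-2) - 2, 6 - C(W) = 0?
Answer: -29783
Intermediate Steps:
C(W) = 6 (C(W) = 6 - 1*0 = 6 + 0 = 6)
L = -2 (L = 0 - 2 = -2)
f(j, X) = 9 - j (f(j, X) = -2 + (11 - j) = 9 - j)
u(s) = 25 (u(s) = (-2 - 3)² = (-5)² = 25)
u(f(C(3), -5)) - (12084 + 17724) = 25 - (12084 + 17724) = 25 - 1*29808 = 25 - 29808 = -29783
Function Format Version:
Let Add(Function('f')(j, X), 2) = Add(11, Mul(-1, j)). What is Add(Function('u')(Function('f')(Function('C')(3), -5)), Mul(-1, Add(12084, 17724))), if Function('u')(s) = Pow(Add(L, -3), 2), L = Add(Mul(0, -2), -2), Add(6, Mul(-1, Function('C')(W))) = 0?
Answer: -29783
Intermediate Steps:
Function('C')(W) = 6 (Function('C')(W) = Add(6, Mul(-1, 0)) = Add(6, 0) = 6)
L = -2 (L = Add(0, -2) = -2)
Function('f')(j, X) = Add(9, Mul(-1, j)) (Function('f')(j, X) = Add(-2, Add(11, Mul(-1, j))) = Add(9, Mul(-1, j)))
Function('u')(s) = 25 (Function('u')(s) = Pow(Add(-2, -3), 2) = Pow(-5, 2) = 25)
Add(Function('u')(Function('f')(Function('C')(3), -5)), Mul(-1, Add(12084, 17724))) = Add(25, Mul(-1, Add(12084, 17724))) = Add(25, Mul(-1, 29808)) = Add(25, -29808) = -29783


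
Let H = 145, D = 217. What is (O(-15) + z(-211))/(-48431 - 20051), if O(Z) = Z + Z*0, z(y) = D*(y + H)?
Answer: 14337/68482 ≈ 0.20935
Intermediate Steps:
z(y) = 31465 + 217*y (z(y) = 217*(y + 145) = 217*(145 + y) = 31465 + 217*y)
O(Z) = Z (O(Z) = Z + 0 = Z)
(O(-15) + z(-211))/(-48431 - 20051) = (-15 + (31465 + 217*(-211)))/(-48431 - 20051) = (-15 + (31465 - 45787))/(-68482) = (-15 - 14322)*(-1/68482) = -14337*(-1/68482) = 14337/68482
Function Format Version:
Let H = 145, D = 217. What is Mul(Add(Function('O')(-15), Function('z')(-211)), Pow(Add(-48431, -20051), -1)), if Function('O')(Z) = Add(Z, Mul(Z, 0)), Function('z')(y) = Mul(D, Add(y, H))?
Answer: Rational(14337, 68482) ≈ 0.20935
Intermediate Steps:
Function('z')(y) = Add(31465, Mul(217, y)) (Function('z')(y) = Mul(217, Add(y, 145)) = Mul(217, Add(145, y)) = Add(31465, Mul(217, y)))
Function('O')(Z) = Z (Function('O')(Z) = Add(Z, 0) = Z)
Mul(Add(Function('O')(-15), Function('z')(-211)), Pow(Add(-48431, -20051), -1)) = Mul(Add(-15, Add(31465, Mul(217, -211))), Pow(Add(-48431, -20051), -1)) = Mul(Add(-15, Add(31465, -45787)), Pow(-68482, -1)) = Mul(Add(-15, -14322), Rational(-1, 68482)) = Mul(-14337, Rational(-1, 68482)) = Rational(14337, 68482)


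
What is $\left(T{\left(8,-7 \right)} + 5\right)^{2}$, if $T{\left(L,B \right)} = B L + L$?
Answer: $1849$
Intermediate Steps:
$T{\left(L,B \right)} = L + B L$
$\left(T{\left(8,-7 \right)} + 5\right)^{2} = \left(8 \left(1 - 7\right) + 5\right)^{2} = \left(8 \left(-6\right) + 5\right)^{2} = \left(-48 + 5\right)^{2} = \left(-43\right)^{2} = 1849$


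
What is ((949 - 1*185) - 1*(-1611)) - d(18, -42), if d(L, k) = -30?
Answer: 2405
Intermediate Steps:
((949 - 1*185) - 1*(-1611)) - d(18, -42) = ((949 - 1*185) - 1*(-1611)) - 1*(-30) = ((949 - 185) + 1611) + 30 = (764 + 1611) + 30 = 2375 + 30 = 2405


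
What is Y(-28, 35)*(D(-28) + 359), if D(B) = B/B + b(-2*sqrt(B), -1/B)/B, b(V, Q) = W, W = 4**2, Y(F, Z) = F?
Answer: -10064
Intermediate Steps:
W = 16
b(V, Q) = 16
D(B) = 1 + 16/B (D(B) = B/B + 16/B = 1 + 16/B)
Y(-28, 35)*(D(-28) + 359) = -28*((16 - 28)/(-28) + 359) = -28*(-1/28*(-12) + 359) = -28*(3/7 + 359) = -28*2516/7 = -10064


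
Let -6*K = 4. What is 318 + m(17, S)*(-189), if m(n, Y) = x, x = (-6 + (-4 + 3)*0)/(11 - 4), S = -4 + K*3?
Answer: 480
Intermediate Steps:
K = -⅔ (K = -⅙*4 = -⅔ ≈ -0.66667)
S = -6 (S = -4 - ⅔*3 = -4 - 2 = -6)
x = -6/7 (x = (-6 - 1*0)/7 = (-6 + 0)*(⅐) = -6*⅐ = -6/7 ≈ -0.85714)
m(n, Y) = -6/7
318 + m(17, S)*(-189) = 318 - 6/7*(-189) = 318 + 162 = 480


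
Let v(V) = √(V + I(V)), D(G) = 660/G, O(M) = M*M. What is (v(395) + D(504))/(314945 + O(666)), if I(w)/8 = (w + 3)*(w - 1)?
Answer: 55/31857042 + 11*√10371/758501 ≈ 0.0014786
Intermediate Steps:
O(M) = M²
I(w) = 8*(-1 + w)*(3 + w) (I(w) = 8*((w + 3)*(w - 1)) = 8*((3 + w)*(-1 + w)) = 8*((-1 + w)*(3 + w)) = 8*(-1 + w)*(3 + w))
v(V) = √(-24 + 8*V² + 17*V) (v(V) = √(V + (-24 + 8*V² + 16*V)) = √(-24 + 8*V² + 17*V))
(v(395) + D(504))/(314945 + O(666)) = (√(-24 + 8*395² + 17*395) + 660/504)/(314945 + 666²) = (√(-24 + 8*156025 + 6715) + 660*(1/504))/(314945 + 443556) = (√(-24 + 1248200 + 6715) + 55/42)/758501 = (√1254891 + 55/42)*(1/758501) = (11*√10371 + 55/42)*(1/758501) = (55/42 + 11*√10371)*(1/758501) = 55/31857042 + 11*√10371/758501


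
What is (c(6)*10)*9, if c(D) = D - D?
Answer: 0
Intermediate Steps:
c(D) = 0
(c(6)*10)*9 = (0*10)*9 = 0*9 = 0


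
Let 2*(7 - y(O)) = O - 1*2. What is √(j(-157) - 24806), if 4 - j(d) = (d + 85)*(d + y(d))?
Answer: I*√29878 ≈ 172.85*I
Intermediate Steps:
y(O) = 8 - O/2 (y(O) = 7 - (O - 1*2)/2 = 7 - (O - 2)/2 = 7 - (-2 + O)/2 = 7 + (1 - O/2) = 8 - O/2)
j(d) = 4 - (8 + d/2)*(85 + d) (j(d) = 4 - (d + 85)*(d + (8 - d/2)) = 4 - (85 + d)*(8 + d/2) = 4 - (8 + d/2)*(85 + d))
√(j(-157) - 24806) = √((-676 - 101/2*(-157) - ½*(-157)²) - 24806) = √((-676 + 15857/2 - ½*24649) - 24806) = √((-676 + 15857/2 - 24649/2) - 24806) = √(-5072 - 24806) = √(-29878) = I*√29878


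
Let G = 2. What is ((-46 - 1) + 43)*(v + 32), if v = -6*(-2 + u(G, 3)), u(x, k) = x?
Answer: -128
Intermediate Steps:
v = 0 (v = -6*(-2 + 2) = -6*0 = 0)
((-46 - 1) + 43)*(v + 32) = ((-46 - 1) + 43)*(0 + 32) = (-47 + 43)*32 = -4*32 = -128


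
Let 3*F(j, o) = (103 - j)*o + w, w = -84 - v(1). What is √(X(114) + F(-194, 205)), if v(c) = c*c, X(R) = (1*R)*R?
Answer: 2*√74841/3 ≈ 182.38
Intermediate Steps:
X(R) = R² (X(R) = R*R = R²)
v(c) = c²
w = -85 (w = -84 - 1*1² = -84 - 1*1 = -84 - 1 = -85)
F(j, o) = -85/3 + o*(103 - j)/3 (F(j, o) = ((103 - j)*o - 85)/3 = (o*(103 - j) - 85)/3 = (-85 + o*(103 - j))/3 = -85/3 + o*(103 - j)/3)
√(X(114) + F(-194, 205)) = √(114² + (-85/3 + (103/3)*205 - ⅓*(-194)*205)) = √(12996 + (-85/3 + 21115/3 + 39770/3)) = √(12996 + 60800/3) = √(99788/3) = 2*√74841/3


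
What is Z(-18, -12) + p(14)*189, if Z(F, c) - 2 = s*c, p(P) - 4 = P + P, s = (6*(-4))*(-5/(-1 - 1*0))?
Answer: 7490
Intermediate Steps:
s = -120 (s = -(-120)/(-1 + 0) = -(-120)/(-1) = -(-120)*(-1) = -24*5 = -120)
p(P) = 4 + 2*P (p(P) = 4 + (P + P) = 4 + 2*P)
Z(F, c) = 2 - 120*c
Z(-18, -12) + p(14)*189 = (2 - 120*(-12)) + (4 + 2*14)*189 = (2 + 1440) + (4 + 28)*189 = 1442 + 32*189 = 1442 + 6048 = 7490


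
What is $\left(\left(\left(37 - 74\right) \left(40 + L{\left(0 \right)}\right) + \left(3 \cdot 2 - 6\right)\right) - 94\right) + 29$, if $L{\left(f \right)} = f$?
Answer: $-1545$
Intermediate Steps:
$\left(\left(\left(37 - 74\right) \left(40 + L{\left(0 \right)}\right) + \left(3 \cdot 2 - 6\right)\right) - 94\right) + 29 = \left(\left(\left(37 - 74\right) \left(40 + 0\right) + \left(3 \cdot 2 - 6\right)\right) - 94\right) + 29 = \left(\left(\left(-37\right) 40 + \left(6 - 6\right)\right) - 94\right) + 29 = \left(\left(-1480 + 0\right) - 94\right) + 29 = \left(-1480 - 94\right) + 29 = -1574 + 29 = -1545$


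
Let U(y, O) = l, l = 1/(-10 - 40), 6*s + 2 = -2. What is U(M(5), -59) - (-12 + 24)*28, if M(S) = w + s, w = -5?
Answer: -16801/50 ≈ -336.02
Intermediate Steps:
s = -2/3 (s = -1/3 + (1/6)*(-2) = -1/3 - 1/3 = -2/3 ≈ -0.66667)
l = -1/50 (l = 1/(-50) = -1/50 ≈ -0.020000)
M(S) = -17/3 (M(S) = -5 - 2/3 = -17/3)
U(y, O) = -1/50
U(M(5), -59) - (-12 + 24)*28 = -1/50 - (-12 + 24)*28 = -1/50 - 12*28 = -1/50 - 1*336 = -1/50 - 336 = -16801/50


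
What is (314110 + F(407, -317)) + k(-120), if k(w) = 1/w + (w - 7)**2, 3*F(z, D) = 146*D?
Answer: 37777399/120 ≈ 3.1481e+5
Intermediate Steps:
F(z, D) = 146*D/3 (F(z, D) = (146*D)/3 = 146*D/3)
k(w) = 1/w + (-7 + w)**2
(314110 + F(407, -317)) + k(-120) = (314110 + (146/3)*(-317)) + (1/(-120) + (-7 - 120)**2) = (314110 - 46282/3) + (-1/120 + (-127)**2) = 896048/3 + (-1/120 + 16129) = 896048/3 + 1935479/120 = 37777399/120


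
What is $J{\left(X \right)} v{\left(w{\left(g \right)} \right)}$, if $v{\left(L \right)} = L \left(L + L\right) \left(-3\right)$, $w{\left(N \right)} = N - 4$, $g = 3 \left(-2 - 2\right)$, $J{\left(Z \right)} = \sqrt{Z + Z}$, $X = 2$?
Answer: $-3072$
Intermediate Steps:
$J{\left(Z \right)} = \sqrt{2} \sqrt{Z}$ ($J{\left(Z \right)} = \sqrt{2 Z} = \sqrt{2} \sqrt{Z}$)
$g = -12$ ($g = 3 \left(-4\right) = -12$)
$w{\left(N \right)} = -4 + N$
$v{\left(L \right)} = - 6 L^{2}$ ($v{\left(L \right)} = L 2 L \left(-3\right) = 2 L^{2} \left(-3\right) = - 6 L^{2}$)
$J{\left(X \right)} v{\left(w{\left(g \right)} \right)} = \sqrt{2} \sqrt{2} \left(- 6 \left(-4 - 12\right)^{2}\right) = 2 \left(- 6 \left(-16\right)^{2}\right) = 2 \left(\left(-6\right) 256\right) = 2 \left(-1536\right) = -3072$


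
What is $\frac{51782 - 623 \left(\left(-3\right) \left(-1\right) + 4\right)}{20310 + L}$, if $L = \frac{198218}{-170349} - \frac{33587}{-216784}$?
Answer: $\frac{159200650062576}{68180861272901} \approx 2.335$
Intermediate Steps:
$L = - \frac{37248979049}{36928937616}$ ($L = 198218 \left(- \frac{1}{170349}\right) - - \frac{33587}{216784} = - \frac{198218}{170349} + \frac{33587}{216784} = - \frac{37248979049}{36928937616} \approx -1.0087$)
$\frac{51782 - 623 \left(\left(-3\right) \left(-1\right) + 4\right)}{20310 + L} = \frac{51782 - 623 \left(\left(-3\right) \left(-1\right) + 4\right)}{20310 - \frac{37248979049}{36928937616}} = \frac{51782 - 623 \left(3 + 4\right)}{\frac{749989474001911}{36928937616}} = \left(51782 - 4361\right) \frac{36928937616}{749989474001911} = 47421 \cdot \frac{36928937616}{749989474001911} = \frac{159200650062576}{68180861272901}$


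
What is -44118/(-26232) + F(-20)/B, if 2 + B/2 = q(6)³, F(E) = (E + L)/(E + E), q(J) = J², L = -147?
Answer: 6861119771/4079425760 ≈ 1.6819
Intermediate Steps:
F(E) = (-147 + E)/(2*E) (F(E) = (E - 147)/(E + E) = (-147 + E)/((2*E)) = (-147 + E)*(1/(2*E)) = (-147 + E)/(2*E))
B = 93308 (B = -4 + 2*(6²)³ = -4 + 2*36³ = -4 + 2*46656 = -4 + 93312 = 93308)
-44118/(-26232) + F(-20)/B = -44118/(-26232) + ((½)*(-147 - 20)/(-20))/93308 = -44118*(-1/26232) + ((½)*(-1/20)*(-167))*(1/93308) = 7353/4372 + (167/40)*(1/93308) = 7353/4372 + 167/3732320 = 6861119771/4079425760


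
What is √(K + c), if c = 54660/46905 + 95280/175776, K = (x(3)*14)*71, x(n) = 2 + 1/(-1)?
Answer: √130564217970533446/11451074 ≈ 31.555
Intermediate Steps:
x(n) = 1 (x(n) = 2 - 1 = 1)
K = 994 (K = (1*14)*71 = 14*71 = 994)
c = 19551423/11451074 (c = 54660*(1/46905) + 95280*(1/175776) = 3644/3127 + 1985/3662 = 19551423/11451074 ≈ 1.7074)
√(K + c) = √(994 + 19551423/11451074) = √(11401918979/11451074) = √130564217970533446/11451074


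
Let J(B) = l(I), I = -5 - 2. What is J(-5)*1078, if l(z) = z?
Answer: -7546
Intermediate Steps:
I = -7
J(B) = -7
J(-5)*1078 = -7*1078 = -7546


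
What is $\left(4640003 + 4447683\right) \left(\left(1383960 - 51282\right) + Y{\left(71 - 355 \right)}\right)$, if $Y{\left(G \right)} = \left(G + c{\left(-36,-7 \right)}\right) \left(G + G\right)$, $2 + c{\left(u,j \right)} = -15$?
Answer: $13664662703156$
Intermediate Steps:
$c{\left(u,j \right)} = -17$ ($c{\left(u,j \right)} = -2 - 15 = -17$)
$Y{\left(G \right)} = 2 G \left(-17 + G\right)$ ($Y{\left(G \right)} = \left(G - 17\right) \left(G + G\right) = \left(-17 + G\right) 2 G = 2 G \left(-17 + G\right)$)
$\left(4640003 + 4447683\right) \left(\left(1383960 - 51282\right) + Y{\left(71 - 355 \right)}\right) = \left(4640003 + 4447683\right) \left(\left(1383960 - 51282\right) + 2 \left(71 - 355\right) \left(-17 + \left(71 - 355\right)\right)\right) = 9087686 \left(\left(1383960 - 51282\right) + 2 \left(-284\right) \left(-17 - 284\right)\right) = 9087686 \left(1332678 + 2 \left(-284\right) \left(-301\right)\right) = 9087686 \left(1332678 + 170968\right) = 9087686 \cdot 1503646 = 13664662703156$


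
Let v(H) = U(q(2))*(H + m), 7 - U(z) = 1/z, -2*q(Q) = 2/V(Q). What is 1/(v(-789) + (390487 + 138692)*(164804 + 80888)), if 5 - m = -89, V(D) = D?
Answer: 1/130015040613 ≈ 7.6914e-12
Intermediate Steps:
m = 94 (m = 5 - 1*(-89) = 5 + 89 = 94)
q(Q) = -1/Q
U(z) = 7 - 1/z
v(H) = 846 + 9*H (v(H) = (7 - 1/((-1/2)))*(H + 94) = (7 - 1/((-1*1/2)))*(94 + H) = (7 - 1/(-1/2))*(94 + H) = (7 - 1*(-2))*(94 + H) = (7 + 2)*(94 + H) = 9*(94 + H) = 846 + 9*H)
1/(v(-789) + (390487 + 138692)*(164804 + 80888)) = 1/((846 + 9*(-789)) + (390487 + 138692)*(164804 + 80888)) = 1/((846 - 7101) + 529179*245692) = 1/(-6255 + 130015046868) = 1/130015040613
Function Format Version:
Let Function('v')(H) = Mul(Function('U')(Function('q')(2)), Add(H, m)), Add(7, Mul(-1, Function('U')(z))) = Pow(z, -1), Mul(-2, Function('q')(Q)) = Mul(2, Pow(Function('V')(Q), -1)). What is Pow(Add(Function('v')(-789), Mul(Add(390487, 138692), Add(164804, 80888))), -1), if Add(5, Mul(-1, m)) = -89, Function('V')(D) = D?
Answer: Rational(1, 130015040613) ≈ 7.6914e-12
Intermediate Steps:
m = 94 (m = Add(5, Mul(-1, -89)) = Add(5, 89) = 94)
Function('q')(Q) = Mul(-1, Pow(Q, -1)) (Function('q')(Q) = Mul(Rational(-1, 2), Mul(2, Pow(Q, -1))) = Mul(-1, Pow(Q, -1)))
Function('U')(z) = Add(7, Mul(-1, Pow(z, -1)))
Function('v')(H) = Add(846, Mul(9, H)) (Function('v')(H) = Mul(Add(7, Mul(-1, Pow(Mul(-1, Pow(2, -1)), -1))), Add(H, 94)) = Mul(Add(7, Mul(-1, Pow(Mul(-1, Rational(1, 2)), -1))), Add(94, H)) = Mul(Add(7, Mul(-1, Pow(Rational(-1, 2), -1))), Add(94, H)) = Mul(Add(7, Mul(-1, -2)), Add(94, H)) = Mul(Add(7, 2), Add(94, H)) = Mul(9, Add(94, H)) = Add(846, Mul(9, H)))
Pow(Add(Function('v')(-789), Mul(Add(390487, 138692), Add(164804, 80888))), -1) = Pow(Add(Add(846, Mul(9, -789)), Mul(Add(390487, 138692), Add(164804, 80888))), -1) = Pow(Add(Add(846, -7101), Mul(529179, 245692)), -1) = Pow(Add(-6255, 130015046868), -1) = Pow(130015040613, -1) = Rational(1, 130015040613)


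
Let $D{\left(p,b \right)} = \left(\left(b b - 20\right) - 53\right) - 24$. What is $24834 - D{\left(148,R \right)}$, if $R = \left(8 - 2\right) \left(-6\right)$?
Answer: $23635$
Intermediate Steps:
$R = -36$ ($R = 6 \left(-6\right) = -36$)
$D{\left(p,b \right)} = -97 + b^{2}$ ($D{\left(p,b \right)} = \left(\left(b^{2} - 20\right) - 53\right) - 24 = \left(\left(-20 + b^{2}\right) - 53\right) - 24 = \left(-73 + b^{2}\right) - 24 = -97 + b^{2}$)
$24834 - D{\left(148,R \right)} = 24834 - \left(-97 + \left(-36\right)^{2}\right) = 24834 - \left(-97 + 1296\right) = 24834 - 1199 = 23635$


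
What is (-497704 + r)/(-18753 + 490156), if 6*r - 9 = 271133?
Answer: -1357541/1414209 ≈ -0.95993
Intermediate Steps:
r = 135571/3 (r = 3/2 + (1/6)*271133 = 3/2 + 271133/6 = 135571/3 ≈ 45190.)
(-497704 + r)/(-18753 + 490156) = (-497704 + 135571/3)/(-18753 + 490156) = -1357541/3/471403 = -1357541/3*1/471403 = -1357541/1414209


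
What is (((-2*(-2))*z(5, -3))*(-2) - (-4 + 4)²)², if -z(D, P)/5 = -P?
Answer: 14400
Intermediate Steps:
z(D, P) = 5*P (z(D, P) = -(-5)*P = 5*P)
(((-2*(-2))*z(5, -3))*(-2) - (-4 + 4)²)² = (((-2*(-2))*(5*(-3)))*(-2) - (-4 + 4)²)² = ((4*(-15))*(-2) - 1*0²)² = (-60*(-2) - 1*0)² = (120 + 0)² = 120² = 14400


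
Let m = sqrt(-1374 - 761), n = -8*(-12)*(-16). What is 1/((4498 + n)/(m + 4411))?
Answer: 4411/2962 + I*sqrt(2135)/2962 ≈ 1.4892 + 0.0156*I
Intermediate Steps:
n = -1536 (n = 96*(-16) = -1536)
m = I*sqrt(2135) (m = sqrt(-2135) = I*sqrt(2135) ≈ 46.206*I)
1/((4498 + n)/(m + 4411)) = 1/((4498 - 1536)/(I*sqrt(2135) + 4411)) = 1/(2962/(4411 + I*sqrt(2135))) = 4411/2962 + I*sqrt(2135)/2962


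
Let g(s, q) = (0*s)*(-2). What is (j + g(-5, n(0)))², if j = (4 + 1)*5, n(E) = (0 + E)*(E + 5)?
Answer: 625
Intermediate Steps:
n(E) = E*(5 + E)
g(s, q) = 0 (g(s, q) = 0*(-2) = 0)
j = 25 (j = 5*5 = 25)
(j + g(-5, n(0)))² = (25 + 0)² = 25² = 625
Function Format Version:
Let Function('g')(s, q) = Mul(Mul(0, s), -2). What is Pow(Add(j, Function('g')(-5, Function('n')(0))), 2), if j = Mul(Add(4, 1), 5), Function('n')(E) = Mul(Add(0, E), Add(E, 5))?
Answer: 625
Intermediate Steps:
Function('n')(E) = Mul(E, Add(5, E))
Function('g')(s, q) = 0 (Function('g')(s, q) = Mul(0, -2) = 0)
j = 25 (j = Mul(5, 5) = 25)
Pow(Add(j, Function('g')(-5, Function('n')(0))), 2) = Pow(Add(25, 0), 2) = Pow(25, 2) = 625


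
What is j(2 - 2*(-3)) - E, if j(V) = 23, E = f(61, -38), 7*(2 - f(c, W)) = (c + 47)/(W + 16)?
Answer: 1563/77 ≈ 20.299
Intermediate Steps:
f(c, W) = 2 - (47 + c)/(7*(16 + W)) (f(c, W) = 2 - (c + 47)/(7*(W + 16)) = 2 - (47 + c)/(7*(16 + W)))
E = 208/77 (E = (177 - 1*61 + 14*(-38))/(7*(16 - 38)) = (⅐)*(177 - 61 - 532)/(-22) = (⅐)*(-1/22)*(-416) = 208/77 ≈ 2.7013)
j(2 - 2*(-3)) - E = 23 - 1*208/77 = 23 - 208/77 = 1563/77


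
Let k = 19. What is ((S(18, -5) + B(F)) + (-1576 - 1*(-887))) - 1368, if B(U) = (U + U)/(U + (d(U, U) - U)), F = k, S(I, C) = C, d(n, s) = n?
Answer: -2060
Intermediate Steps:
F = 19
B(U) = 2 (B(U) = (U + U)/(U + (U - U)) = (2*U)/(U + 0) = (2*U)/U = 2)
((S(18, -5) + B(F)) + (-1576 - 1*(-887))) - 1368 = ((-5 + 2) + (-1576 - 1*(-887))) - 1368 = (-3 + (-1576 + 887)) - 1368 = (-3 - 689) - 1368 = -692 - 1368 = -2060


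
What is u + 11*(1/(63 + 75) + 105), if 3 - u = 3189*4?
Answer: -1600513/138 ≈ -11598.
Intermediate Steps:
u = -12753 (u = 3 - 3189*4 = 3 - 1*12756 = 3 - 12756 = -12753)
u + 11*(1/(63 + 75) + 105) = -12753 + 11*(1/(63 + 75) + 105) = -12753 + 11*(1/138 + 105) = -12753 + 11*(14491/138) = -12753 + 159401/138 = -1600513/138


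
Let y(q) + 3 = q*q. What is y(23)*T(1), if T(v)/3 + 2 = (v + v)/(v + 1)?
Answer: -1578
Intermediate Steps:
y(q) = -3 + q² (y(q) = -3 + q*q = -3 + q²)
T(v) = -6 + 6*v/(1 + v) (T(v) = -6 + 3*((v + v)/(v + 1)) = -6 + 3*((2*v)/(1 + v)) = -6 + 3*(2*v/(1 + v)) = -6 + 6*v/(1 + v))
y(23)*T(1) = (-3 + 23²)*(-6/(1 + 1)) = (-3 + 529)*(-6/2) = 526*(-6*½) = 526*(-3) = -1578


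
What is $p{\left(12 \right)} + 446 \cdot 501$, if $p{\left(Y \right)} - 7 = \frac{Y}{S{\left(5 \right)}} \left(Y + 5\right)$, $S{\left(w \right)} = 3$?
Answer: $223521$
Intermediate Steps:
$p{\left(Y \right)} = 7 + \frac{Y \left(5 + Y\right)}{3}$ ($p{\left(Y \right)} = 7 + \frac{Y}{3} \left(Y + 5\right) = 7 + Y \frac{1}{3} \left(5 + Y\right) = 7 + \frac{Y}{3} \left(5 + Y\right) = 7 + \frac{Y \left(5 + Y\right)}{3}$)
$p{\left(12 \right)} + 446 \cdot 501 = \left(7 + \frac{12^{2}}{3} + \frac{5}{3} \cdot 12\right) + 446 \cdot 501 = \left(7 + \frac{1}{3} \cdot 144 + 20\right) + 223446 = \left(7 + 48 + 20\right) + 223446 = 75 + 223446 = 223521$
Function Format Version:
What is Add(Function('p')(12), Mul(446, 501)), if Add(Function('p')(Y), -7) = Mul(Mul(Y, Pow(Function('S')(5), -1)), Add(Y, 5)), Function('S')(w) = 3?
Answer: 223521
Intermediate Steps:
Function('p')(Y) = Add(7, Mul(Rational(1, 3), Y, Add(5, Y))) (Function('p')(Y) = Add(7, Mul(Mul(Y, Pow(3, -1)), Add(Y, 5))) = Add(7, Mul(Mul(Y, Rational(1, 3)), Add(5, Y))) = Add(7, Mul(Mul(Rational(1, 3), Y), Add(5, Y))) = Add(7, Mul(Rational(1, 3), Y, Add(5, Y))))
Add(Function('p')(12), Mul(446, 501)) = Add(Add(7, Mul(Rational(1, 3), Pow(12, 2)), Mul(Rational(5, 3), 12)), Mul(446, 501)) = Add(Add(7, Mul(Rational(1, 3), 144), 20), 223446) = Add(Add(7, 48, 20), 223446) = Add(75, 223446) = 223521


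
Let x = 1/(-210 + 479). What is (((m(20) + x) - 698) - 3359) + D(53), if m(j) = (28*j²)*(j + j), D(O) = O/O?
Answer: 119420937/269 ≈ 4.4394e+5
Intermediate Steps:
D(O) = 1
x = 1/269 ≈ 0.0037175
m(j) = 56*j³ (m(j) = (28*j²)*(2*j) = 56*j³)
(((m(20) + x) - 698) - 3359) + D(53) = (((56*20³ + 1/269) - 698) - 3359) + 1 = (((56*8000 + 1/269) - 698) - 3359) + 1 = (((448000 + 1/269) - 698) - 3359) + 1 = ((120512001/269 - 698) - 3359) + 1 = (120324239/269 - 3359) + 1 = 119420668/269 + 1 = 119420937/269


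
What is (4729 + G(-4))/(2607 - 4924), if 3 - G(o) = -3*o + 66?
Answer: -4654/2317 ≈ -2.0086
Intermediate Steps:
G(o) = -63 + 3*o (G(o) = 3 - (-3*o + 66) = 3 - (66 - 3*o) = 3 + (-66 + 3*o) = -63 + 3*o)
(4729 + G(-4))/(2607 - 4924) = (4729 + (-63 + 3*(-4)))/(2607 - 4924) = (4729 + (-63 - 12))/(-2317) = (4729 - 75)*(-1/2317) = 4654*(-1/2317) = -4654/2317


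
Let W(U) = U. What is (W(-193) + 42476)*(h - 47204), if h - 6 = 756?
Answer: -1963707086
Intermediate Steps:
h = 762 (h = 6 + 756 = 762)
(W(-193) + 42476)*(h - 47204) = (-193 + 42476)*(762 - 47204) = 42283*(-46442) = -1963707086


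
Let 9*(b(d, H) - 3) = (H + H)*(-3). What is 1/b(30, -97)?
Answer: 3/203 ≈ 0.014778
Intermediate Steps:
b(d, H) = 3 - 2*H/3 (b(d, H) = 3 + ((H + H)*(-3))/9 = 3 + ((2*H)*(-3))/9 = 3 + (-6*H)/9 = 3 - 2*H/3)
1/b(30, -97) = 1/(3 - ⅔*(-97)) = 1/(3 + 194/3) = 1/(203/3) = 3/203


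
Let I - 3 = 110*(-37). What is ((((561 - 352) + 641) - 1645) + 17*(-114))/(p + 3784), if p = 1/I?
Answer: -11115111/15389527 ≈ -0.72225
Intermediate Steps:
I = -4067 (I = 3 + 110*(-37) = 3 - 4070 = -4067)
p = -1/4067 (p = 1/(-4067) = -1/4067 ≈ -0.00024588)
((((561 - 352) + 641) - 1645) + 17*(-114))/(p + 3784) = ((((561 - 352) + 641) - 1645) + 17*(-114))/(-1/4067 + 3784) = (((209 + 641) - 1645) - 1938)/(15389527/4067) = ((850 - 1645) - 1938)*(4067/15389527) = (-795 - 1938)*(4067/15389527) = -2733*4067/15389527 = -11115111/15389527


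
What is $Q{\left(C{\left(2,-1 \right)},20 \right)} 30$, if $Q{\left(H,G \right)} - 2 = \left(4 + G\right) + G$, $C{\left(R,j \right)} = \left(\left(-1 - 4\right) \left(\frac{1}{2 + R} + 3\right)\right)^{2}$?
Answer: $1380$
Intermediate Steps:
$C{\left(R,j \right)} = \left(-15 - \frac{5}{2 + R}\right)^{2}$ ($C{\left(R,j \right)} = \left(- 5 \left(3 + \frac{1}{2 + R}\right)\right)^{2} = \left(-15 - \frac{5}{2 + R}\right)^{2}$)
$Q{\left(H,G \right)} = 6 + 2 G$ ($Q{\left(H,G \right)} = 2 + \left(\left(4 + G\right) + G\right) = 2 + \left(4 + 2 G\right) = 6 + 2 G$)
$Q{\left(C{\left(2,-1 \right)},20 \right)} 30 = \left(6 + 2 \cdot 20\right) 30 = \left(6 + 40\right) 30 = 46 \cdot 30 = 1380$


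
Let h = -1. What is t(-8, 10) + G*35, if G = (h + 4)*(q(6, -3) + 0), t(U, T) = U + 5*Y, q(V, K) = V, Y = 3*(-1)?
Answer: 607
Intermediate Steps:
Y = -3
t(U, T) = -15 + U (t(U, T) = U + 5*(-3) = U - 15 = -15 + U)
G = 18 (G = (-1 + 4)*(6 + 0) = 3*6 = 18)
t(-8, 10) + G*35 = (-15 - 8) + 18*35 = -23 + 630 = 607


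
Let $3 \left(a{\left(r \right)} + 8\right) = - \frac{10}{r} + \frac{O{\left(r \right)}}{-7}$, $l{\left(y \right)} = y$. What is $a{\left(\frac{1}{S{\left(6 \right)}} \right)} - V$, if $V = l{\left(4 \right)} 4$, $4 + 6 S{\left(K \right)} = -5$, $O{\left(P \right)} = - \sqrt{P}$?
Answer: $-19 + \frac{i \sqrt{6}}{63} \approx -19.0 + 0.038881 i$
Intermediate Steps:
$S{\left(K \right)} = - \frac{3}{2}$ ($S{\left(K \right)} = - \frac{2}{3} + \frac{1}{6} \left(-5\right) = - \frac{2}{3} - \frac{5}{6} = - \frac{3}{2}$)
$V = 16$ ($V = 4 \cdot 4 = 16$)
$a{\left(r \right)} = -8 - \frac{10}{3 r} + \frac{\sqrt{r}}{21}$ ($a{\left(r \right)} = -8 + \frac{- \frac{10}{r} + \frac{\left(-1\right) \sqrt{r}}{-7}}{3} = -8 + \frac{- \frac{10}{r} + - \sqrt{r} \left(- \frac{1}{7}\right)}{3} = -8 + \frac{- \frac{10}{r} + \frac{\sqrt{r}}{7}}{3} = -8 + \left(- \frac{10}{3 r} + \frac{\sqrt{r}}{21}\right) = -8 - \frac{10}{3 r} + \frac{\sqrt{r}}{21}$)
$a{\left(\frac{1}{S{\left(6 \right)}} \right)} - V = \frac{-70 + \frac{-168 + \sqrt{\frac{1}{- \frac{3}{2}}}}{- \frac{3}{2}}}{21 \frac{1}{- \frac{3}{2}}} - 16 = \frac{-70 - \frac{2 \left(-168 + \sqrt{- \frac{2}{3}}\right)}{3}}{21 \left(- \frac{2}{3}\right)} - 16 = \frac{1}{21} \left(- \frac{3}{2}\right) \left(-70 - \frac{2 \left(-168 + \frac{i \sqrt{6}}{3}\right)}{3}\right) - 16 = \frac{1}{21} \left(- \frac{3}{2}\right) \left(-70 + \left(112 - \frac{2 i \sqrt{6}}{9}\right)\right) - 16 = \frac{1}{21} \left(- \frac{3}{2}\right) \left(42 - \frac{2 i \sqrt{6}}{9}\right) - 16 = \left(-3 + \frac{i \sqrt{6}}{63}\right) - 16 = -19 + \frac{i \sqrt{6}}{63}$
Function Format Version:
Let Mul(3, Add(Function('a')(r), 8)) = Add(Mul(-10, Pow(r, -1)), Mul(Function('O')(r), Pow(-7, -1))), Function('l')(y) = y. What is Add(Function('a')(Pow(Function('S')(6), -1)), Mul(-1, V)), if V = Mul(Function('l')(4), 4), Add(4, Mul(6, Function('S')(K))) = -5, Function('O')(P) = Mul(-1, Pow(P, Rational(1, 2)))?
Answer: Add(-19, Mul(Rational(1, 63), I, Pow(6, Rational(1, 2)))) ≈ Add(-19.000, Mul(0.038881, I))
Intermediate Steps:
Function('S')(K) = Rational(-3, 2) (Function('S')(K) = Add(Rational(-2, 3), Mul(Rational(1, 6), -5)) = Add(Rational(-2, 3), Rational(-5, 6)) = Rational(-3, 2))
V = 16 (V = Mul(4, 4) = 16)
Function('a')(r) = Add(-8, Mul(Rational(-10, 3), Pow(r, -1)), Mul(Rational(1, 21), Pow(r, Rational(1, 2)))) (Function('a')(r) = Add(-8, Mul(Rational(1, 3), Add(Mul(-10, Pow(r, -1)), Mul(Mul(-1, Pow(r, Rational(1, 2))), Pow(-7, -1))))) = Add(-8, Mul(Rational(1, 3), Add(Mul(-10, Pow(r, -1)), Mul(Mul(-1, Pow(r, Rational(1, 2))), Rational(-1, 7))))) = Add(-8, Mul(Rational(1, 3), Add(Mul(-10, Pow(r, -1)), Mul(Rational(1, 7), Pow(r, Rational(1, 2)))))) = Add(-8, Add(Mul(Rational(-10, 3), Pow(r, -1)), Mul(Rational(1, 21), Pow(r, Rational(1, 2))))) = Add(-8, Mul(Rational(-10, 3), Pow(r, -1)), Mul(Rational(1, 21), Pow(r, Rational(1, 2)))))
Add(Function('a')(Pow(Function('S')(6), -1)), Mul(-1, V)) = Add(Mul(Rational(1, 21), Pow(Pow(Rational(-3, 2), -1), -1), Add(-70, Mul(Pow(Rational(-3, 2), -1), Add(-168, Pow(Pow(Rational(-3, 2), -1), Rational(1, 2)))))), Mul(-1, 16)) = Add(Mul(Rational(1, 21), Pow(Rational(-2, 3), -1), Add(-70, Mul(Rational(-2, 3), Add(-168, Pow(Rational(-2, 3), Rational(1, 2)))))), -16) = Add(Mul(Rational(1, 21), Rational(-3, 2), Add(-70, Mul(Rational(-2, 3), Add(-168, Mul(Rational(1, 3), I, Pow(6, Rational(1, 2))))))), -16) = Add(Mul(Rational(1, 21), Rational(-3, 2), Add(-70, Add(112, Mul(Rational(-2, 9), I, Pow(6, Rational(1, 2)))))), -16) = Add(Mul(Rational(1, 21), Rational(-3, 2), Add(42, Mul(Rational(-2, 9), I, Pow(6, Rational(1, 2))))), -16) = Add(Add(-3, Mul(Rational(1, 63), I, Pow(6, Rational(1, 2)))), -16) = Add(-19, Mul(Rational(1, 63), I, Pow(6, Rational(1, 2))))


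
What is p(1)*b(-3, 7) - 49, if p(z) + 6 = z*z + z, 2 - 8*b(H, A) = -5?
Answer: -105/2 ≈ -52.500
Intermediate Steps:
b(H, A) = 7/8 (b(H, A) = 1/4 - 1/8*(-5) = 1/4 + 5/8 = 7/8)
p(z) = -6 + z + z**2 (p(z) = -6 + (z*z + z) = -6 + (z**2 + z) = -6 + (z + z**2) = -6 + z + z**2)
p(1)*b(-3, 7) - 49 = (-6 + 1 + 1**2)*(7/8) - 49 = (-6 + 1 + 1)*(7/8) - 49 = -4*7/8 - 49 = -7/2 - 49 = -105/2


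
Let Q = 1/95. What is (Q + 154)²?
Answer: 214066161/9025 ≈ 23719.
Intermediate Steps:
Q = 1/95 ≈ 0.010526
(Q + 154)² = (1/95 + 154)² = (14631/95)² = 214066161/9025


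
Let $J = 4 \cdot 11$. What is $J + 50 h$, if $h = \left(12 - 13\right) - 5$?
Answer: $-256$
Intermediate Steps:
$J = 44$
$h = -6$ ($h = -1 - 5 = -6$)
$J + 50 h = 44 + 50 \left(-6\right) = 44 - 300 = -256$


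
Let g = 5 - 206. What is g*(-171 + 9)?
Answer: 32562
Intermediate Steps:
g = -201
g*(-171 + 9) = -201*(-171 + 9) = -201*(-162) = 32562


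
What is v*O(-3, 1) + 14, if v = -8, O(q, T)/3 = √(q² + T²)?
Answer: 14 - 24*√10 ≈ -61.895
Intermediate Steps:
O(q, T) = 3*√(T² + q²) (O(q, T) = 3*√(q² + T²) = 3*√(T² + q²))
v*O(-3, 1) + 14 = -24*√(1² + (-3)²) + 14 = -24*√(1 + 9) + 14 = -24*√10 + 14 = 14 - 24*√10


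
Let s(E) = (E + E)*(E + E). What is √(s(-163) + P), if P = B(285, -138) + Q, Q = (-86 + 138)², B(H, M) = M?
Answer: √108842 ≈ 329.91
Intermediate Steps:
Q = 2704 (Q = 52² = 2704)
s(E) = 4*E² (s(E) = (2*E)*(2*E) = 4*E²)
P = 2566 (P = -138 + 2704 = 2566)
√(s(-163) + P) = √(4*(-163)² + 2566) = √(4*26569 + 2566) = √(106276 + 2566) = √108842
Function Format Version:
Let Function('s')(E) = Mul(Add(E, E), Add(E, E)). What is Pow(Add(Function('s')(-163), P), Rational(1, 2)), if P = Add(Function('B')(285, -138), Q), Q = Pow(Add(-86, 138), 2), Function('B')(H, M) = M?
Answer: Pow(108842, Rational(1, 2)) ≈ 329.91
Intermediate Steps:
Q = 2704 (Q = Pow(52, 2) = 2704)
Function('s')(E) = Mul(4, Pow(E, 2)) (Function('s')(E) = Mul(Mul(2, E), Mul(2, E)) = Mul(4, Pow(E, 2)))
P = 2566 (P = Add(-138, 2704) = 2566)
Pow(Add(Function('s')(-163), P), Rational(1, 2)) = Pow(Add(Mul(4, Pow(-163, 2)), 2566), Rational(1, 2)) = Pow(Add(Mul(4, 26569), 2566), Rational(1, 2)) = Pow(Add(106276, 2566), Rational(1, 2)) = Pow(108842, Rational(1, 2))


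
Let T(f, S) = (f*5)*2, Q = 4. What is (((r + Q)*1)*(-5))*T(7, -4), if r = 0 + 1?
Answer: -1750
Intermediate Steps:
r = 1
T(f, S) = 10*f (T(f, S) = (5*f)*2 = 10*f)
(((r + Q)*1)*(-5))*T(7, -4) = (((1 + 4)*1)*(-5))*(10*7) = ((5*1)*(-5))*70 = (5*(-5))*70 = -25*70 = -1750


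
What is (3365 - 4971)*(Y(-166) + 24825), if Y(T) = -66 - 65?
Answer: -39658564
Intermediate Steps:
Y(T) = -131
(3365 - 4971)*(Y(-166) + 24825) = (3365 - 4971)*(-131 + 24825) = -1606*24694 = -39658564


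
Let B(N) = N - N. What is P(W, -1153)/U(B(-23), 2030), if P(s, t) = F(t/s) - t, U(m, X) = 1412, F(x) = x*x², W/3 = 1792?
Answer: 179144455565951/219387801894912 ≈ 0.81657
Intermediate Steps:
B(N) = 0
W = 5376 (W = 3*1792 = 5376)
F(x) = x³
P(s, t) = -t + t³/s³ (P(s, t) = (t/s)³ - t = t³/s³ - t = -t + t³/s³)
P(W, -1153)/U(B(-23), 2030) = (-1*(-1153) + (-1153)³/5376³)/1412 = (1153 + (1/155373797376)*(-1532808577))*(1/1412) = (1153 - 1532808577/155373797376)*(1/1412) = (179144455565951/155373797376)*(1/1412) = 179144455565951/219387801894912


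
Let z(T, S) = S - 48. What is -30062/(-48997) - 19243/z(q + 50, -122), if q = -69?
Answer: 947959811/8329490 ≈ 113.81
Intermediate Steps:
z(T, S) = -48 + S
-30062/(-48997) - 19243/z(q + 50, -122) = -30062/(-48997) - 19243/(-48 - 122) = -30062*(-1/48997) - 19243/(-170) = 30062/48997 - 19243*(-1/170) = 30062/48997 + 19243/170 = 947959811/8329490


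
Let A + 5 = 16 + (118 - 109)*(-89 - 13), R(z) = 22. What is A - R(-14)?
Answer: -929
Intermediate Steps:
A = -907 (A = -5 + (16 + (118 - 109)*(-89 - 13)) = -5 + (16 + 9*(-102)) = -5 + (16 - 918) = -5 - 902 = -907)
A - R(-14) = -907 - 1*22 = -907 - 22 = -929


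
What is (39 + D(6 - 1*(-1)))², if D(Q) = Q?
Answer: 2116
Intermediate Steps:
(39 + D(6 - 1*(-1)))² = (39 + (6 - 1*(-1)))² = (39 + (6 + 1))² = (39 + 7)² = 46² = 2116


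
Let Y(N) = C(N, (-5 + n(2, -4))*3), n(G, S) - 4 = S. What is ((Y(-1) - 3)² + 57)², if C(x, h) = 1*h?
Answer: 145161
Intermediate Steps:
n(G, S) = 4 + S
C(x, h) = h
Y(N) = -15 (Y(N) = (-5 + (4 - 4))*3 = (-5 + 0)*3 = -5*3 = -15)
((Y(-1) - 3)² + 57)² = ((-15 - 3)² + 57)² = ((-18)² + 57)² = (324 + 57)² = 381² = 145161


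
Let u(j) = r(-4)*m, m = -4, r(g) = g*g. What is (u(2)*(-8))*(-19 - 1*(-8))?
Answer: -5632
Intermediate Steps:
r(g) = g²
u(j) = -64 (u(j) = (-4)²*(-4) = 16*(-4) = -64)
(u(2)*(-8))*(-19 - 1*(-8)) = (-64*(-8))*(-19 - 1*(-8)) = 512*(-19 + 8) = 512*(-11) = -5632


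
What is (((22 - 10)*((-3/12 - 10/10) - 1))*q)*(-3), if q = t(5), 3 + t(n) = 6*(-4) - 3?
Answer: -2430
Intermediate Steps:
t(n) = -30 (t(n) = -3 + (6*(-4) - 3) = -3 + (-24 - 3) = -3 - 27 = -30)
q = -30
(((22 - 10)*((-3/12 - 10/10) - 1))*q)*(-3) = (((22 - 10)*((-3/12 - 10/10) - 1))*(-30))*(-3) = ((12*((-3*1/12 - 10*⅒) - 1))*(-30))*(-3) = ((12*((-¼ - 1) - 1))*(-30))*(-3) = ((12*(-5/4 - 1))*(-30))*(-3) = ((12*(-9/4))*(-30))*(-3) = -27*(-30)*(-3) = 810*(-3) = -2430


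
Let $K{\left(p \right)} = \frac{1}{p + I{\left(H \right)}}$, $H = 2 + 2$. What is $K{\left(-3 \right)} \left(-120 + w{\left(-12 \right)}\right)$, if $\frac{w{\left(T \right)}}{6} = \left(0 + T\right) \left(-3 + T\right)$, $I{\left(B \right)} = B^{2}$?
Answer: $\frac{960}{13} \approx 73.846$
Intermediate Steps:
$H = 4$
$K{\left(p \right)} = \frac{1}{16 + p}$ ($K{\left(p \right)} = \frac{1}{p + 4^{2}} = \frac{1}{p + 16} = \frac{1}{16 + p}$)
$w{\left(T \right)} = 6 T \left(-3 + T\right)$ ($w{\left(T \right)} = 6 \left(0 + T\right) \left(-3 + T\right) = 6 T \left(-3 + T\right)$)
$K{\left(-3 \right)} \left(-120 + w{\left(-12 \right)}\right) = \frac{-120 + 6 \left(-12\right) \left(-3 - 12\right)}{16 - 3} = \frac{-120 + 6 \left(-12\right) \left(-15\right)}{13} = \frac{-120 + 1080}{13} = \frac{1}{13} \cdot 960 = \frac{960}{13}$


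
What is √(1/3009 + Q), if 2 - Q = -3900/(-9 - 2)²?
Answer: √37502367591/33099 ≈ 5.8508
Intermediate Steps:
Q = 4142/121 (Q = 2 - (-3900)/((-9 - 2)²) = 2 - (-3900)/((-11)²) = 2 - (-3900)/121 = 2 - 1*(-3900/121) = 2 + 3900/121 = 4142/121 ≈ 34.231)
√(1/3009 + Q) = √(1/3009 + 4142/121) = √(12463399/364089) = √37502367591/33099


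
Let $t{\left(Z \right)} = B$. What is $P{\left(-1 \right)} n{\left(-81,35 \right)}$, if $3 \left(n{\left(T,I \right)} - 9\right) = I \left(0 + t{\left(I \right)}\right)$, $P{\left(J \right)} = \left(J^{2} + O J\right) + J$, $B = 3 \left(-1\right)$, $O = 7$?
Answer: $182$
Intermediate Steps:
$B = -3$
$t{\left(Z \right)} = -3$
$P{\left(J \right)} = J^{2} + 8 J$ ($P{\left(J \right)} = \left(J^{2} + 7 J\right) + J = J^{2} + 8 J$)
$n{\left(T,I \right)} = 9 - I$ ($n{\left(T,I \right)} = 9 + \frac{I \left(0 - 3\right)}{3} = 9 + \frac{I \left(-3\right)}{3} = 9 + \frac{\left(-3\right) I}{3} = 9 - I$)
$P{\left(-1 \right)} n{\left(-81,35 \right)} = - (8 - 1) \left(9 - 35\right) = \left(-1\right) 7 \left(9 - 35\right) = \left(-7\right) \left(-26\right) = 182$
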